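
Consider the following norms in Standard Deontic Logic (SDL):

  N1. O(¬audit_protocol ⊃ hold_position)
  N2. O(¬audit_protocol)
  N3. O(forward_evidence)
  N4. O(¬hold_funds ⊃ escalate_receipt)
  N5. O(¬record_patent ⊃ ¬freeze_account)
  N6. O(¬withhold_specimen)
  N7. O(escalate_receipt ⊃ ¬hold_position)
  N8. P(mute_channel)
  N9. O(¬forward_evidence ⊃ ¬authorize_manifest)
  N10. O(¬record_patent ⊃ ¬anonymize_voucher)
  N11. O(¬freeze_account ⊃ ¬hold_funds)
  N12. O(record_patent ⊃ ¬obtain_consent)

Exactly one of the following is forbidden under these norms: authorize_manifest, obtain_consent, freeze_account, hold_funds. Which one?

Premise 2 gives O(¬audit_protocol).
From O(¬audit_protocol) and premise 1, O(¬audit_protocol ⊃ hold_position), we obtain O(hold_position).
Premise 7 is O(escalate_receipt ⊃ ¬hold_position); contrapositively O(hold_position ⊃ ¬escalate_receipt). Since O(hold_position) holds, K gives O(¬escalate_receipt).
Premise 4 is O(¬hold_funds ⊃ escalate_receipt); contrapositively O(¬escalate_receipt ⊃ hold_funds). Since O(¬escalate_receipt) holds, K gives O(hold_funds).
Premise 11, O(¬freeze_account ⊃ ¬hold_funds), contraposes to O(hold_funds ⊃ freeze_account); with O(hold_funds) we get O(freeze_account).
Premise 5, O(¬record_patent ⊃ ¬freeze_account), contraposes to O(freeze_account ⊃ record_patent); with O(freeze_account) we get O(record_patent).
With premise 12, O(record_patent ⊃ ¬obtain_consent), the K-axiom yields O(¬obtain_consent).
So O(¬obtain_consent) holds, i.e. obtain_consent is forbidden. None of the other listed options is forbidden under the premises.

obtain_consent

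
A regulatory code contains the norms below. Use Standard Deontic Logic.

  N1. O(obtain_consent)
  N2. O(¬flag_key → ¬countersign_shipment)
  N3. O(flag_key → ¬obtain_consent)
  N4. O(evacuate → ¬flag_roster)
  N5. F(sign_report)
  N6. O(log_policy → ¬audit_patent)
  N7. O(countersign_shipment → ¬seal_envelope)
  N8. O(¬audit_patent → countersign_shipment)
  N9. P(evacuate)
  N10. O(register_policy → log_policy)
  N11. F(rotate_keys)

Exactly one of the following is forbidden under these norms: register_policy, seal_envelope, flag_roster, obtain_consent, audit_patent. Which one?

Premise 1 gives O(obtain_consent).
Premise 3, O(flag_key → ¬obtain_consent), contraposes to O(obtain_consent → ¬flag_key); with O(obtain_consent) we get O(¬flag_key).
Applying K to premise 2 (O(¬flag_key → ¬countersign_shipment)) and O(¬flag_key) yields O(¬countersign_shipment).
Premise 8, O(¬audit_patent → countersign_shipment), contraposes to O(¬countersign_shipment → audit_patent); with O(¬countersign_shipment) we get O(audit_patent).
The contrapositive of premise 6 (O(log_policy → ¬audit_patent)) is O(audit_patent → ¬log_policy), and O(audit_patent) is already established, so O(¬log_policy).
Premise 10 is O(register_policy → log_policy); contrapositively O(¬log_policy → ¬register_policy). Since O(¬log_policy) holds, K gives O(¬register_policy).
So O(¬register_policy) holds, i.e. register_policy is forbidden. None of the other listed options is forbidden under the premises.

register_policy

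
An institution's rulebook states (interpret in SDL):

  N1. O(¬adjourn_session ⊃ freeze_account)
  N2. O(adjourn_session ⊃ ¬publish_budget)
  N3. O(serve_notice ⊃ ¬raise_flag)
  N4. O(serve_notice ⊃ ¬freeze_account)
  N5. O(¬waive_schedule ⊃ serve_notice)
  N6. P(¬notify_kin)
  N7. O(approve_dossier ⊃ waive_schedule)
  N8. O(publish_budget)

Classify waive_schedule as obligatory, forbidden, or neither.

From premise 8 we have O(publish_budget).
Premise 2 is O(adjourn_session ⊃ ¬publish_budget); contrapositively O(publish_budget ⊃ ¬adjourn_session). Since O(publish_budget) holds, K gives O(¬adjourn_session).
Premise 1 is O(¬adjourn_session ⊃ freeze_account); since O(¬adjourn_session), deontic closure gives O(freeze_account).
Premise 4 is O(serve_notice ⊃ ¬freeze_account); contrapositively O(freeze_account ⊃ ¬serve_notice). Since O(freeze_account) holds, K gives O(¬serve_notice).
Premise 5, O(¬waive_schedule ⊃ serve_notice), contraposes to O(¬serve_notice ⊃ waive_schedule); with O(¬serve_notice) we get O(waive_schedule).
Premises 3, 6, 7 do not contribute to this derivation.
Hence waive_schedule is obligatory.

Obligatory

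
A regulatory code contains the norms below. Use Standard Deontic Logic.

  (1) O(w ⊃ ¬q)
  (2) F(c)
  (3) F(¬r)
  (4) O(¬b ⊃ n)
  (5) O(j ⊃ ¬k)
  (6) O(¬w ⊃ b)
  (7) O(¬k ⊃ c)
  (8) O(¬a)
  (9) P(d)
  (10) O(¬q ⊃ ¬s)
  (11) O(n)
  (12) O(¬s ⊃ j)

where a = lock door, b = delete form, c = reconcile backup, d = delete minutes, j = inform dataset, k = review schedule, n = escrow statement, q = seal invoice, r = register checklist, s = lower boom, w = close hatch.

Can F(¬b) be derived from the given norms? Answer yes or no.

Yes

Premise 2 is F(c), i.e. O(¬c).
Premise 7, O(¬k ⊃ c), contraposes to O(¬c ⊃ k); with O(¬c) we get O(k).
Premise 5 is O(j ⊃ ¬k); contrapositively O(k ⊃ ¬j). Since O(k) holds, K gives O(¬j).
Premise 12 is O(¬s ⊃ j); contrapositively O(¬j ⊃ s). Since O(¬j) holds, K gives O(s).
The contrapositive of premise 10 (O(¬q ⊃ ¬s)) is O(s ⊃ q), and O(s) is already established, so O(q).
The contrapositive of premise 1 (O(w ⊃ ¬q)) is O(q ⊃ ¬w), and O(q) is already established, so O(¬w).
From O(¬w) and premise 6, O(¬w ⊃ b), we obtain O(b).
Premises 3, 4, 8, 9, 11 do not contribute to this derivation.
So O(b) holds, i.e. F(¬b). The claim follows.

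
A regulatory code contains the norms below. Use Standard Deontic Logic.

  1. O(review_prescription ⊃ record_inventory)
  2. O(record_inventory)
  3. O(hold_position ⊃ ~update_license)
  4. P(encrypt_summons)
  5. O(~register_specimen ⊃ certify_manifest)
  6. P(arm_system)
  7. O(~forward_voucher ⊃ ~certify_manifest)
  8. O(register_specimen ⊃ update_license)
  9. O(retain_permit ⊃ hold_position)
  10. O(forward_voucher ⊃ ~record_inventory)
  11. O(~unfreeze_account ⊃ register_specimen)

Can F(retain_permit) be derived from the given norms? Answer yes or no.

Yes

Premise 2 states O(record_inventory) outright.
The contrapositive of premise 10 (O(forward_voucher ⊃ ~record_inventory)) is O(record_inventory ⊃ ~forward_voucher), and O(record_inventory) is already established, so O(~forward_voucher).
Applying K to premise 7 (O(~forward_voucher ⊃ ~certify_manifest)) and O(~forward_voucher) yields O(~certify_manifest).
Premise 5 is O(~register_specimen ⊃ certify_manifest); contrapositively O(~certify_manifest ⊃ register_specimen). Since O(~certify_manifest) holds, K gives O(register_specimen).
With premise 8, O(register_specimen ⊃ update_license), the K-axiom yields O(update_license).
The contrapositive of premise 3 (O(hold_position ⊃ ~update_license)) is O(update_license ⊃ ~hold_position), and O(update_license) is already established, so O(~hold_position).
Premise 9, O(retain_permit ⊃ hold_position), contraposes to O(~hold_position ⊃ ~retain_permit); with O(~hold_position) we get O(~retain_permit).
Premises 1, 4, 6, 11 do not contribute to this derivation.
So O(~retain_permit) holds, i.e. F(retain_permit). The claim follows.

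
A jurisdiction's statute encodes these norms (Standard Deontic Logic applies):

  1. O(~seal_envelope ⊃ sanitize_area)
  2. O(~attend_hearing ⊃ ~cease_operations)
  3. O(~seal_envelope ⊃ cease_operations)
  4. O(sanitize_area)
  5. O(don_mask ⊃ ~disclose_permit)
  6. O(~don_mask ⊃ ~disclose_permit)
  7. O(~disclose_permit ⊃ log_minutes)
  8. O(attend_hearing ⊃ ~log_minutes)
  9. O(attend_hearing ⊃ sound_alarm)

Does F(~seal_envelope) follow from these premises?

Premises 5 and 6 cover both cases: O(don_mask ⊃ ~disclose_permit) and O(~don_mask ⊃ ~disclose_permit). Since don_mask ∨ ~don_mask is a tautology, O(~disclose_permit) follows.
Premise 7 is O(~disclose_permit ⊃ log_minutes); since O(~disclose_permit), deontic closure gives O(log_minutes).
Premise 8 is O(attend_hearing ⊃ ~log_minutes); contrapositively O(log_minutes ⊃ ~attend_hearing). Since O(log_minutes) holds, K gives O(~attend_hearing).
From O(~attend_hearing) and premise 2, O(~attend_hearing ⊃ ~cease_operations), we obtain O(~cease_operations).
Premise 3, O(~seal_envelope ⊃ cease_operations), contraposes to O(~cease_operations ⊃ seal_envelope); with O(~cease_operations) we get O(seal_envelope).
Premises 1, 4, 9 do not contribute to this derivation.
So O(seal_envelope) holds, i.e. F(~seal_envelope). The claim follows.

Yes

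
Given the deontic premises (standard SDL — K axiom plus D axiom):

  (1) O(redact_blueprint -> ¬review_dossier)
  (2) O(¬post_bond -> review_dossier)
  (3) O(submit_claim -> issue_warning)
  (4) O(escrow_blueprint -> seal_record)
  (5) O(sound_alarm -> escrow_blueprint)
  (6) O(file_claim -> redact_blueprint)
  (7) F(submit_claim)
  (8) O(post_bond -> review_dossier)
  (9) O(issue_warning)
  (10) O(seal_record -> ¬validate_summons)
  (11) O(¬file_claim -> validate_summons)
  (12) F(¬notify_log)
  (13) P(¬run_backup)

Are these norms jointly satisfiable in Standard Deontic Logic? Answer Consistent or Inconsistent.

Consistent

Premise 3 is O(submit_claim -> issue_warning); even if O(issue_warning) held, inferring O(submit_claim) would be affirming the consequent — invalid.
So O(submit_claim) is not derivable, and the apparent clash with O(¬submit_claim) does not arise.
A world satisfying every obligation exists (e.g. escrow_blueprint=false, file_claim=false, issue_warning=true, notify_log=true, post_bond=false, redact_blueprint=false, review_dossier=true, run_backup=false, seal_record=false, sound_alarm=false, submit_claim=false, validate_summons=true); no atom is both obligatory and forbidden, so the set is consistent.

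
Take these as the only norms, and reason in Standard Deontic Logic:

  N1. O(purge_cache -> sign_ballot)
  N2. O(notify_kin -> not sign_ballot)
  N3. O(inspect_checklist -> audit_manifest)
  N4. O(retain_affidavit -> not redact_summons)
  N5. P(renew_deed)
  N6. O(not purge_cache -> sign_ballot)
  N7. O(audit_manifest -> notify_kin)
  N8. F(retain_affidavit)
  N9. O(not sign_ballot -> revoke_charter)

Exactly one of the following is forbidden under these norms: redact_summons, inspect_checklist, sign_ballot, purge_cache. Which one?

Premises 1 and 6 cover both cases: O(purge_cache -> sign_ballot) and O(not purge_cache -> sign_ballot). Since purge_cache ∨ not purge_cache is a tautology, O(sign_ballot) follows.
Premise 2 is O(notify_kin -> not sign_ballot); contrapositively O(sign_ballot -> not notify_kin). Since O(sign_ballot) holds, K gives O(not notify_kin).
Premise 7 is O(audit_manifest -> notify_kin); contrapositively O(not notify_kin -> not audit_manifest). Since O(not notify_kin) holds, K gives O(not audit_manifest).
Premise 3 is O(inspect_checklist -> audit_manifest); contrapositively O(not audit_manifest -> not inspect_checklist). Since O(not audit_manifest) holds, K gives O(not inspect_checklist).
So O(not inspect_checklist) holds, i.e. inspect_checklist is forbidden. None of the other listed options is forbidden under the premises.

inspect_checklist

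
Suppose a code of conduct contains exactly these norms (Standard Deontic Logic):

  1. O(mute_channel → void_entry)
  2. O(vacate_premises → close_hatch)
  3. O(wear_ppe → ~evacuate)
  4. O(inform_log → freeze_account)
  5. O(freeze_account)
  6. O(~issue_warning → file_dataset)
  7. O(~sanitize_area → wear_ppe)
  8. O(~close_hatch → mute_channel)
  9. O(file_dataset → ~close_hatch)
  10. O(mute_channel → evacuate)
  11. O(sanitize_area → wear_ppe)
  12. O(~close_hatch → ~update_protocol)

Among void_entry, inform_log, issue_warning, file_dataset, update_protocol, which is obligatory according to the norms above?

Premises 11 and 7 are O(sanitize_area → wear_ppe) and O(~sanitize_area → wear_ppe); every ideal world satisfies sanitize_area or ~sanitize_area, so in either case wear_ppe holds — hence O(wear_ppe).
Premise 3 is O(wear_ppe → ~evacuate); since O(wear_ppe), deontic closure gives O(~evacuate).
Premise 10 is O(mute_channel → evacuate); contrapositively O(~evacuate → ~mute_channel). Since O(~evacuate) holds, K gives O(~mute_channel).
Premise 8 is O(~close_hatch → mute_channel); contrapositively O(~mute_channel → close_hatch). Since O(~mute_channel) holds, K gives O(close_hatch).
The contrapositive of premise 9 (O(file_dataset → ~close_hatch)) is O(close_hatch → ~file_dataset), and O(close_hatch) is already established, so O(~file_dataset).
Premise 6 is O(~issue_warning → file_dataset); contrapositively O(~file_dataset → issue_warning). Since O(~file_dataset) holds, K gives O(issue_warning).
So O(issue_warning) holds — issue_warning is obligatory. None of the other listed options is made obligatory by any chain of premises.

issue_warning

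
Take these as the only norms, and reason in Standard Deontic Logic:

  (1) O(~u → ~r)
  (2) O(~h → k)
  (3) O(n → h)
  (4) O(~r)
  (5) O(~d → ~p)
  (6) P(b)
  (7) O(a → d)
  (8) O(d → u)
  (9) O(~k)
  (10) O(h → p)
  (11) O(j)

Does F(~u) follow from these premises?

Yes

Premise 9 gives O(~k).
The contrapositive of premise 2 (O(~h → k)) is O(~k → h), and O(~k) is already established, so O(h).
Applying K to premise 10 (O(h → p)) and O(h) yields O(p).
Premise 5, O(~d → ~p), contraposes to O(p → d); with O(p) we get O(d).
Applying K to premise 8 (O(d → u)) and O(d) yields O(u).
Premises 1, 3, 4, 6, 7, 11 do not contribute to this derivation.
So O(u) holds, i.e. F(~u). The claim follows.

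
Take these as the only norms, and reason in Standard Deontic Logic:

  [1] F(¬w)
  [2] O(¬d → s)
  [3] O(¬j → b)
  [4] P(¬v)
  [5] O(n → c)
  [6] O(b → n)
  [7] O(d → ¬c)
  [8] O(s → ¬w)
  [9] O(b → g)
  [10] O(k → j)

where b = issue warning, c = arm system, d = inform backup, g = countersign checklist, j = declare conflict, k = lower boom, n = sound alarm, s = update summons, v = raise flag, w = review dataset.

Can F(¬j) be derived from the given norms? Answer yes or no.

Yes

Premise 1 is F(¬w), i.e. O(w).
The contrapositive of premise 8 (O(s → ¬w)) is O(w → ¬s), and O(w) is already established, so O(¬s).
Premise 2, O(¬d → s), contraposes to O(¬s → d); with O(¬s) we get O(d).
Premise 7 is O(d → ¬c); since O(d), deontic closure gives O(¬c).
Premise 5 is O(n → c); contrapositively O(¬c → ¬n). Since O(¬c) holds, K gives O(¬n).
Premise 6 is O(b → n); contrapositively O(¬n → ¬b). Since O(¬n) holds, K gives O(¬b).
Premise 3, O(¬j → b), contraposes to O(¬b → j); with O(¬b) we get O(j).
Premises 4, 9, 10 do not contribute to this derivation.
So O(j) holds, i.e. F(¬j). The claim follows.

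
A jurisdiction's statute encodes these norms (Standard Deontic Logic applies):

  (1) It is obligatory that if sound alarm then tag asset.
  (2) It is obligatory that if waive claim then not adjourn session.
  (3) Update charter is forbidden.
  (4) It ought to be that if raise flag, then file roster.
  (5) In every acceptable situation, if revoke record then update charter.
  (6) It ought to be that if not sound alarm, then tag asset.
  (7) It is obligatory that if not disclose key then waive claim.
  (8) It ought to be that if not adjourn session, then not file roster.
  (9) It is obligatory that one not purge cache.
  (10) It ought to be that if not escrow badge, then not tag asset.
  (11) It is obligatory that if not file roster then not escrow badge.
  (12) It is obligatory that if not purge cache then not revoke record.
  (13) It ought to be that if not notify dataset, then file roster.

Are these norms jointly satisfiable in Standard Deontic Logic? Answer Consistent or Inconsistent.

Consistent

Premise 5 is O(revoke_record → update_charter), but O(revoke_record) is not derivable from the premises, so it does not yield O(update_charter).
So O(update_charter) is not derivable, and the apparent clash with O(¬update_charter) does not arise.
A world satisfying every obligation exists (e.g. adjourn_session=true, disclose_key=true, escrow_badge=true, file_roster=true, notify_dataset=false, purge_cache=false, raise_flag=false, revoke_record=false, sound_alarm=false, tag_asset=true, update_charter=false, waive_claim=false); no atom is both obligatory and forbidden, so the set is consistent.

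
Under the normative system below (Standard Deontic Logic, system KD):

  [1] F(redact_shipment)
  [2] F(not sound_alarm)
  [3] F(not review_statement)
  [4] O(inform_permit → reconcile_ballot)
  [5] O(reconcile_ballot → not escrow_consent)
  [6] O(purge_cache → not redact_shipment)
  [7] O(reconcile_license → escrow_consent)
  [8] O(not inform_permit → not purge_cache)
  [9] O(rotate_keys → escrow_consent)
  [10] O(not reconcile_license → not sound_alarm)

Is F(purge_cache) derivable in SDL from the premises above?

F(not sound_alarm) at premise 2 means O(sound_alarm).
The contrapositive of premise 10 (O(not reconcile_license → not sound_alarm)) is O(sound_alarm → reconcile_license), and O(sound_alarm) is already established, so O(reconcile_license).
Applying K to premise 7 (O(reconcile_license → escrow_consent)) and O(reconcile_license) yields O(escrow_consent).
Premise 5 is O(reconcile_ballot → not escrow_consent); contrapositively O(escrow_consent → not reconcile_ballot). Since O(escrow_consent) holds, K gives O(not reconcile_ballot).
Premise 4 is O(inform_permit → reconcile_ballot); contrapositively O(not reconcile_ballot → not inform_permit). Since O(not reconcile_ballot) holds, K gives O(not inform_permit).
Applying K to premise 8 (O(not inform_permit → not purge_cache)) and O(not inform_permit) yields O(not purge_cache).
Premises 1, 3, 6, 9 do not contribute to this derivation.
So O(not purge_cache) holds, i.e. F(purge_cache). The claim follows.

Yes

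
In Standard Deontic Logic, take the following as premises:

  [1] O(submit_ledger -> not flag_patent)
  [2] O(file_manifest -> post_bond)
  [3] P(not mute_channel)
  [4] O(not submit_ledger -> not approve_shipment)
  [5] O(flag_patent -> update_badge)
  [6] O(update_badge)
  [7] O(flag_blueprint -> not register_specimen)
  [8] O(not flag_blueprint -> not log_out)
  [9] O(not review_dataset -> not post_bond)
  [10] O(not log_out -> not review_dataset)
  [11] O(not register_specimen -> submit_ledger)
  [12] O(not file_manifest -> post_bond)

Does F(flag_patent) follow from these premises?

Premises 12 and 2 cover both cases: O(not file_manifest -> post_bond) and O(file_manifest -> post_bond). Since not file_manifest ∨ file_manifest is a tautology, O(post_bond) follows.
Premise 9, O(not review_dataset -> not post_bond), contraposes to O(post_bond -> review_dataset); with O(post_bond) we get O(review_dataset).
Premise 10, O(not log_out -> not review_dataset), contraposes to O(review_dataset -> log_out); with O(review_dataset) we get O(log_out).
Premise 8, O(not flag_blueprint -> not log_out), contraposes to O(log_out -> flag_blueprint); with O(log_out) we get O(flag_blueprint).
Applying K to premise 7 (O(flag_blueprint -> not register_specimen)) and O(flag_blueprint) yields O(not register_specimen).
Premise 11 is O(not register_specimen -> submit_ledger); since O(not register_specimen), deontic closure gives O(submit_ledger).
From O(submit_ledger) and premise 1, O(submit_ledger -> not flag_patent), we obtain O(not flag_patent).
Premises 3, 4, 5, 6 do not contribute to this derivation.
So O(not flag_patent) holds, i.e. F(flag_patent). The claim follows.

Yes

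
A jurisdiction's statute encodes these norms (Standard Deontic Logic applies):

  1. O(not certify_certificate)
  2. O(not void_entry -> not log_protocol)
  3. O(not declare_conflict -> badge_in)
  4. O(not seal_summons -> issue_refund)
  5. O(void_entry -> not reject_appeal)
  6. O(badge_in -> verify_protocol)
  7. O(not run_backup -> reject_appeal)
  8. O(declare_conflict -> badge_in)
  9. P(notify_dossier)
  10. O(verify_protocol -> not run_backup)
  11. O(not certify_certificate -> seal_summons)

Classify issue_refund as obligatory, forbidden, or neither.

Premise 4 is O(not seal_summons -> issue_refund), but O(not seal_summons) is not derivable from the premises, so it does not yield O(issue_refund).
No premise or chain of K-axiom applications forces O(issue_refund), and none forces O(not issue_refund). So issue_refund is neither obligatory nor forbidden under these norms.

Neither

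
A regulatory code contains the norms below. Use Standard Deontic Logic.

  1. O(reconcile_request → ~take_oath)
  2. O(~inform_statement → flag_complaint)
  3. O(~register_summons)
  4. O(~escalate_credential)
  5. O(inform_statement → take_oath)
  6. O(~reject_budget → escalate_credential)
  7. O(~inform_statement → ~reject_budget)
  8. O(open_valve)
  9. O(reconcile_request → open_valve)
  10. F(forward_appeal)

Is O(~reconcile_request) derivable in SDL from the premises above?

Yes

From premise 4 we have O(~escalate_credential).
The contrapositive of premise 6 (O(~reject_budget → escalate_credential)) is O(~escalate_credential → reject_budget), and O(~escalate_credential) is already established, so O(reject_budget).
Premise 7, O(~inform_statement → ~reject_budget), contraposes to O(reject_budget → inform_statement); with O(reject_budget) we get O(inform_statement).
Applying K to premise 5 (O(inform_statement → take_oath)) and O(inform_statement) yields O(take_oath).
The contrapositive of premise 1 (O(reconcile_request → ~take_oath)) is O(take_oath → ~reconcile_request), and O(take_oath) is already established, so O(~reconcile_request).
Premises 2, 3, 8, 9, 10 do not contribute to this derivation.
So O(~reconcile_request) follows.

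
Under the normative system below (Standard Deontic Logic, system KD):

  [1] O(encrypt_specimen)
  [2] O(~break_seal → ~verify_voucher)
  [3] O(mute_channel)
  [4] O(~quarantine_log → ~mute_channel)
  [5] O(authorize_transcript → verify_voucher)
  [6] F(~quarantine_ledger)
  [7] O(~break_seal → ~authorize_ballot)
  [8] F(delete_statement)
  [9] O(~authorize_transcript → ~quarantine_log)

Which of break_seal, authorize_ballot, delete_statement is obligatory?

Premise 3 gives O(mute_channel).
Premise 4 is O(~quarantine_log → ~mute_channel); contrapositively O(mute_channel → quarantine_log). Since O(mute_channel) holds, K gives O(quarantine_log).
The contrapositive of premise 9 (O(~authorize_transcript → ~quarantine_log)) is O(quarantine_log → authorize_transcript), and O(quarantine_log) is already established, so O(authorize_transcript).
From O(authorize_transcript) and premise 5, O(authorize_transcript → verify_voucher), we obtain O(verify_voucher).
Premise 2 is O(~break_seal → ~verify_voucher); contrapositively O(verify_voucher → break_seal). Since O(verify_voucher) holds, K gives O(break_seal).
So O(break_seal) holds — break_seal is obligatory. None of the other listed options is made obligatory by any chain of premises.

break_seal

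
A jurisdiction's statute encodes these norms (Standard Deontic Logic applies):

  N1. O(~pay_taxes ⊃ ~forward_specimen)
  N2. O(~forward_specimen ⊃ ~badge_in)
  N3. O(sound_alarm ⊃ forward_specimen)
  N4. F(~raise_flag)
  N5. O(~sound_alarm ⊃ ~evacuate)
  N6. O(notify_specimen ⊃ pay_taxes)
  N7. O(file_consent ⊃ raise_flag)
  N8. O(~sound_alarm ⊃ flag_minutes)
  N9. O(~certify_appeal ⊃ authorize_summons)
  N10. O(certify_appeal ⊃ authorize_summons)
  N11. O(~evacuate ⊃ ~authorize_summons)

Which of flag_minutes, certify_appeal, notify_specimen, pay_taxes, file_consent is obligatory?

pay_taxes

By case analysis on ~certify_appeal: premise 9 gives O(~certify_appeal ⊃ authorize_summons) and premise 10 gives O(certify_appeal ⊃ authorize_summons), so O(authorize_summons) either way.
Premise 11 is O(~evacuate ⊃ ~authorize_summons); contrapositively O(authorize_summons ⊃ evacuate). Since O(authorize_summons) holds, K gives O(evacuate).
Premise 5, O(~sound_alarm ⊃ ~evacuate), contraposes to O(evacuate ⊃ sound_alarm); with O(evacuate) we get O(sound_alarm).
With premise 3, O(sound_alarm ⊃ forward_specimen), the K-axiom yields O(forward_specimen).
Premise 1, O(~pay_taxes ⊃ ~forward_specimen), contraposes to O(forward_specimen ⊃ pay_taxes); with O(forward_specimen) we get O(pay_taxes).
So O(pay_taxes) holds — pay_taxes is obligatory. None of the other listed options is made obligatory by any chain of premises.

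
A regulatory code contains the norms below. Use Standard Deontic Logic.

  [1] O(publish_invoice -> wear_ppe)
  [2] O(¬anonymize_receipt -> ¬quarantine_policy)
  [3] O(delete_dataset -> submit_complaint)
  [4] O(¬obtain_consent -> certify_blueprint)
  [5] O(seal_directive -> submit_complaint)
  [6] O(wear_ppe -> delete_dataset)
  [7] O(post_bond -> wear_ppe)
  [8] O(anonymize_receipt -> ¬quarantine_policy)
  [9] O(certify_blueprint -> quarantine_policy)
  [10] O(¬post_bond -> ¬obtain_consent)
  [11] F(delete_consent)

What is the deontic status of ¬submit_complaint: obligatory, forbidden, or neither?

Premises 8 and 2 cover both cases: O(anonymize_receipt -> ¬quarantine_policy) and O(¬anonymize_receipt -> ¬quarantine_policy). Since anonymize_receipt ∨ ¬anonymize_receipt is a tautology, O(¬quarantine_policy) follows.
Premise 9 is O(certify_blueprint -> quarantine_policy); contrapositively O(¬quarantine_policy -> ¬certify_blueprint). Since O(¬quarantine_policy) holds, K gives O(¬certify_blueprint).
Premise 4, O(¬obtain_consent -> certify_blueprint), contraposes to O(¬certify_blueprint -> obtain_consent); with O(¬certify_blueprint) we get O(obtain_consent).
Premise 10 is O(¬post_bond -> ¬obtain_consent); contrapositively O(obtain_consent -> post_bond). Since O(obtain_consent) holds, K gives O(post_bond).
Applying K to premise 7 (O(post_bond -> wear_ppe)) and O(post_bond) yields O(wear_ppe).
With premise 6, O(wear_ppe -> delete_dataset), the K-axiom yields O(delete_dataset).
With premise 3, O(delete_dataset -> submit_complaint), the K-axiom yields O(submit_complaint).
Premises 1, 5, 11 do not contribute to this derivation.
Thus O(submit_complaint), which is F(¬submit_complaint): ¬submit_complaint is forbidden.

Forbidden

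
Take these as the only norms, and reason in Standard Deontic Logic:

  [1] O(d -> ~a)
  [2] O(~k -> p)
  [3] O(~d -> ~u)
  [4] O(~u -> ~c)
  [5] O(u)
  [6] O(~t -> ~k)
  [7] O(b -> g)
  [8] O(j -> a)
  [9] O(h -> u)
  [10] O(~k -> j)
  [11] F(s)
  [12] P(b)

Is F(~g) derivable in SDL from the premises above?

Premise 7 is O(b -> g), but O(b) is not derivable from the premises (the permission P(b) asserts only ~O(~b), not O(b)), so it does not yield O(g).
No other premise forces O(g). An ideal world satisfying every premise can still have ~g true, so F(~g) is not derivable.

No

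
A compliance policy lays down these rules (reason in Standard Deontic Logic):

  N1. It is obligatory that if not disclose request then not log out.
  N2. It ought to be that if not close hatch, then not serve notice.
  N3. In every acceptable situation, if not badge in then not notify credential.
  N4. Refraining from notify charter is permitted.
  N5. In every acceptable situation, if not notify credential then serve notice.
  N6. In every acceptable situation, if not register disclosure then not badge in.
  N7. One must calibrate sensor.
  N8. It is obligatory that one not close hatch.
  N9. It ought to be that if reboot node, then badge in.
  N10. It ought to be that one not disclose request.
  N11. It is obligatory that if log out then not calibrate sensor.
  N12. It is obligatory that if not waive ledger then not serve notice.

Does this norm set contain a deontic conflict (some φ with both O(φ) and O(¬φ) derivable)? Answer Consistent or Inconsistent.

Consistent

Premise 11 is O(log_out → ¬calibrate_sensor), but O(log_out) is not derivable from the premises, so it does not yield O(¬calibrate_sensor).
So O(¬calibrate_sensor) is not derivable, and the apparent clash with O(calibrate_sensor) does not arise.
A world satisfying every obligation exists (e.g. badge_in=true, calibrate_sensor=true, close_hatch=false, disclose_request=false, log_out=false, notify_charter=false, notify_credential=true, reboot_node=false, register_disclosure=true, serve_notice=false, waive_ledger=false); no atom is both obligatory and forbidden, so the set is consistent.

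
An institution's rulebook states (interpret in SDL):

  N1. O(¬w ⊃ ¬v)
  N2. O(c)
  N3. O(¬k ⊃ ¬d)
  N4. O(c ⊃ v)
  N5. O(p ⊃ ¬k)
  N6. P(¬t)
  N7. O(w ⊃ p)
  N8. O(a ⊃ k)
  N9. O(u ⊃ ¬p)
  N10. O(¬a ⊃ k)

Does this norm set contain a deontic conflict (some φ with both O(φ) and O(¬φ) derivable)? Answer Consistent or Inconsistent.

Inconsistent

Premises 8 and 10 cover both cases: O(a ⊃ k) and O(¬a ⊃ k). Since a ∨ ¬a is a tautology, O(k) follows.
The contrapositive of premise 5 (O(p ⊃ ¬k)) is O(k ⊃ ¬p), and O(k) is already established, so O(¬p).
The contrapositive of premise 7 (O(w ⊃ p)) is O(¬p ⊃ ¬w), and O(¬p) is already established, so O(¬w).
Premise 1 is O(¬w ⊃ ¬v); since O(¬w), deontic closure gives O(¬v).
Premise 4, O(c ⊃ v), contraposes to O(¬v ⊃ ¬c); with O(¬v) we get O(¬c).
But premise 2 directly asserts O(c).
We now have both O(¬c) and O(c) — c is simultaneously obligatory and forbidden, violating the D-axiom.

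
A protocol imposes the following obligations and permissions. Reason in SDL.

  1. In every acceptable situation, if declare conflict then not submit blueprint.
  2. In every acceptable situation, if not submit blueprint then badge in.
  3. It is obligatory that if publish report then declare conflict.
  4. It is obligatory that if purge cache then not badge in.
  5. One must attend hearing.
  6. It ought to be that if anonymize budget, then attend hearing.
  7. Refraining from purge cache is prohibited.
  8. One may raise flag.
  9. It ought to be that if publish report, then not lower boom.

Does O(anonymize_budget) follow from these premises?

Premise 6 is O(anonymize_budget → attend_hearing); even if O(attend_hearing) held, inferring O(anonymize_budget) would be affirming the consequent — invalid.
No other premise forces O(anonymize_budget). An ideal world satisfying every premise can still have anonymize_budget false, so O(anonymize_budget) is not derivable.

No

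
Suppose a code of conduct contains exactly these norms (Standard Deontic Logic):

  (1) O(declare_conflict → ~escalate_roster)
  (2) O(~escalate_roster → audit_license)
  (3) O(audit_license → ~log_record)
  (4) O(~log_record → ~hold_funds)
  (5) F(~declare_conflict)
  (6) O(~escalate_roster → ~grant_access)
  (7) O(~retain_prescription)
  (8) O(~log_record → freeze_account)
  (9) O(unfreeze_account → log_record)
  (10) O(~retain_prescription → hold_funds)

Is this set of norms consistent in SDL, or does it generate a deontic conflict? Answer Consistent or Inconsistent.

Inconsistent

Premise 7 gives O(~retain_prescription).
From O(~retain_prescription) and premise 10, O(~retain_prescription → hold_funds), we obtain O(hold_funds).
Premise 4, O(~log_record → ~hold_funds), contraposes to O(hold_funds → log_record); with O(hold_funds) we get O(log_record).
Premise 3 is O(audit_license → ~log_record); contrapositively O(log_record → ~audit_license). Since O(log_record) holds, K gives O(~audit_license).
Premise 2, O(~escalate_roster → audit_license), contraposes to O(~audit_license → escalate_roster); with O(~audit_license) we get O(escalate_roster).
The contrapositive of premise 1 (O(declare_conflict → ~escalate_roster)) is O(escalate_roster → ~declare_conflict), and O(escalate_roster) is already established, so O(~declare_conflict).
However, F(~declare_conflict) at premise 5 amounts to O(declare_conflict).
We now have both O(~declare_conflict) and O(declare_conflict) — declare_conflict is simultaneously obligatory and forbidden, violating the D-axiom.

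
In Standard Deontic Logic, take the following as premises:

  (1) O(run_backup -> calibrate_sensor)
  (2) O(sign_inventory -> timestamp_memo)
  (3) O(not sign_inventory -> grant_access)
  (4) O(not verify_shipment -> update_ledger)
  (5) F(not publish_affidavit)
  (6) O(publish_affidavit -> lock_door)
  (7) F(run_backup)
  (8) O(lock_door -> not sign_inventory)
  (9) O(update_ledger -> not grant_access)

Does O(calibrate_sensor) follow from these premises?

Premise 1 is O(run_backup -> calibrate_sensor), but O(run_backup) is not derivable from the premises, so it does not yield O(calibrate_sensor).
No other premise forces O(calibrate_sensor). An ideal world satisfying every premise can still have calibrate_sensor false, so O(calibrate_sensor) is not derivable.

No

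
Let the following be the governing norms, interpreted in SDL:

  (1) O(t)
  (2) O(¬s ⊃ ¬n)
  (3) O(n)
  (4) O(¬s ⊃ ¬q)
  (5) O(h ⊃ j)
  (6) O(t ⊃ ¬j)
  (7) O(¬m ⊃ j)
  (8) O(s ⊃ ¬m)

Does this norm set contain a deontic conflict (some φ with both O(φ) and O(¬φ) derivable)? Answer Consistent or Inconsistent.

Inconsistent

Premise 3 gives O(n).
Premise 2, O(¬s ⊃ ¬n), contraposes to O(n ⊃ s); with O(n) we get O(s).
Applying K to premise 8 (O(s ⊃ ¬m)) and O(s) yields O(¬m).
Premise 7 is O(¬m ⊃ j); since O(¬m), deontic closure gives O(j).
Premise 6, O(t ⊃ ¬j), contraposes to O(j ⊃ ¬t); with O(j) we get O(¬t).
But premise 1 directly asserts O(t).
We now have both O(¬t) and O(t) — t is simultaneously obligatory and forbidden, violating the D-axiom.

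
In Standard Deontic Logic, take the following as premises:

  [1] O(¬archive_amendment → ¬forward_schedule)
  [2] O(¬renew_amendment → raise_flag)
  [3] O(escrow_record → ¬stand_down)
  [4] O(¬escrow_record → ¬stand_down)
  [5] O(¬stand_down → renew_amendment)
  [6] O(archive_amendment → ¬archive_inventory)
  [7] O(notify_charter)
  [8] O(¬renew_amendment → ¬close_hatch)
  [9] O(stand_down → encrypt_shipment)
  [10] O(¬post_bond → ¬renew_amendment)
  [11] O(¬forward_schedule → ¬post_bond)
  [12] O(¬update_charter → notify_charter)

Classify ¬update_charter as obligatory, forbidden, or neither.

Premise 12 is O(¬update_charter → notify_charter); even if O(notify_charter) held, inferring O(¬update_charter) would be affirming the consequent — invalid.
No premise or chain of K-axiom applications forces O(¬update_charter), and none forces O(update_charter). So ¬update_charter is neither obligatory nor forbidden under these norms.

Neither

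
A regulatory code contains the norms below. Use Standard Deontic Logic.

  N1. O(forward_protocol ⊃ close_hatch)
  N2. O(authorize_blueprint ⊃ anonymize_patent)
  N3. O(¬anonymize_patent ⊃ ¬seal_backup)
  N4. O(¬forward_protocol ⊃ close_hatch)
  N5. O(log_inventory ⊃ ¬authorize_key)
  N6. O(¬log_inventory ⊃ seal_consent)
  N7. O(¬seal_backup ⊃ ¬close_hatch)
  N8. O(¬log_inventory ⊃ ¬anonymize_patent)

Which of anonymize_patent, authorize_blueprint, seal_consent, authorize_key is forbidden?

Premises 4 and 1 are O(¬forward_protocol ⊃ close_hatch) and O(forward_protocol ⊃ close_hatch); every ideal world satisfies ¬forward_protocol or forward_protocol, so in either case close_hatch holds — hence O(close_hatch).
Premise 7, O(¬seal_backup ⊃ ¬close_hatch), contraposes to O(close_hatch ⊃ seal_backup); with O(close_hatch) we get O(seal_backup).
Premise 3 is O(¬anonymize_patent ⊃ ¬seal_backup); contrapositively O(seal_backup ⊃ anonymize_patent). Since O(seal_backup) holds, K gives O(anonymize_patent).
Premise 8, O(¬log_inventory ⊃ ¬anonymize_patent), contraposes to O(anonymize_patent ⊃ log_inventory); with O(anonymize_patent) we get O(log_inventory).
From O(log_inventory) and premise 5, O(log_inventory ⊃ ¬authorize_key), we obtain O(¬authorize_key).
So O(¬authorize_key) holds, i.e. authorize_key is forbidden. None of the other listed options is forbidden under the premises.

authorize_key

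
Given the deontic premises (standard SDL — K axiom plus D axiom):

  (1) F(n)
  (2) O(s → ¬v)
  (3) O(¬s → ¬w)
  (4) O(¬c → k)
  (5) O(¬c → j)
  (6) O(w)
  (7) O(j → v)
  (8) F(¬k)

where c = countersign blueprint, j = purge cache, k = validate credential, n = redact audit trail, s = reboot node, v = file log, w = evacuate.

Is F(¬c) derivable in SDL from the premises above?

Yes

Premise 6 states O(w) outright.
Premise 3, O(¬s → ¬w), contraposes to O(w → s); with O(w) we get O(s).
With premise 2, O(s → ¬v), the K-axiom yields O(¬v).
Premise 7 is O(j → v); contrapositively O(¬v → ¬j). Since O(¬v) holds, K gives O(¬j).
Premise 5 is O(¬c → j); contrapositively O(¬j → c). Since O(¬j) holds, K gives O(c).
Premises 1, 4, 8 do not contribute to this derivation.
So O(c) holds, i.e. F(¬c). The claim follows.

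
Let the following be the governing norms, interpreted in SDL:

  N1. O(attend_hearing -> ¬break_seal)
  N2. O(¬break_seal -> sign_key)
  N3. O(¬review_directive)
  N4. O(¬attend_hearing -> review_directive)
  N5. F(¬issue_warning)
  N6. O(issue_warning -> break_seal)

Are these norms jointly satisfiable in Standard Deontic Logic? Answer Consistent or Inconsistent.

Inconsistent

Premise 5 is F(¬issue_warning), i.e. O(issue_warning).
Applying K to premise 6 (O(issue_warning -> break_seal)) and O(issue_warning) yields O(break_seal).
Premise 1, O(attend_hearing -> ¬break_seal), contraposes to O(break_seal -> ¬attend_hearing); with O(break_seal) we get O(¬attend_hearing).
From O(¬attend_hearing) and premise 4, O(¬attend_hearing -> review_directive), we obtain O(review_directive).
Yet premise 3 states O(¬review_directive).
We now have both O(review_directive) and O(¬review_directive) — review_directive is simultaneously obligatory and forbidden, violating the D-axiom.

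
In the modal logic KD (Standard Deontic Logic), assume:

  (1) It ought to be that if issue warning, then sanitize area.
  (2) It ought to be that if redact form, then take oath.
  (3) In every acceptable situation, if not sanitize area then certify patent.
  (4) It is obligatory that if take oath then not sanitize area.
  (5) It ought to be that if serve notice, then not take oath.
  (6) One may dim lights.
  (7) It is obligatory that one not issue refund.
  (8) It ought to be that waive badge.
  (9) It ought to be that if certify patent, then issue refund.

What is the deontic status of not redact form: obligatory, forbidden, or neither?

Obligatory

Premise 7 gives O(¬issue_refund).
Premise 9, O(certify_patent → issue_refund), contraposes to O(¬issue_refund → ¬certify_patent); with O(¬issue_refund) we get O(¬certify_patent).
Premise 3, O(¬sanitize_area → certify_patent), contraposes to O(¬certify_patent → sanitize_area); with O(¬certify_patent) we get O(sanitize_area).
The contrapositive of premise 4 (O(take_oath → ¬sanitize_area)) is O(sanitize_area → ¬take_oath), and O(sanitize_area) is already established, so O(¬take_oath).
Premise 2, O(redact_form → take_oath), contraposes to O(¬take_oath → ¬redact_form); with O(¬take_oath) we get O(¬redact_form).
Premises 1, 5, 6, 8 do not contribute to this derivation.
Hence ¬redact_form is obligatory.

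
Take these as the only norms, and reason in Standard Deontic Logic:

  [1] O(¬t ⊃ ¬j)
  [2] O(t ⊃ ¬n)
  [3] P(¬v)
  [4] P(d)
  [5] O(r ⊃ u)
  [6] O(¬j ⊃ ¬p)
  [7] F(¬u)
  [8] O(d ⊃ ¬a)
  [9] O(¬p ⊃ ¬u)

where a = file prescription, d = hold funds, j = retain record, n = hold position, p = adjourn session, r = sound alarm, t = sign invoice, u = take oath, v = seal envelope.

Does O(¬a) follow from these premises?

Premise 8 is O(d ⊃ ¬a), but O(d) is not derivable from the premises (the permission P(d) asserts only ¬O(¬d), not O(d)), so it does not yield O(¬a).
No other premise forces O(¬a). An ideal world satisfying every premise can still have ¬a false, so O(¬a) is not derivable.

No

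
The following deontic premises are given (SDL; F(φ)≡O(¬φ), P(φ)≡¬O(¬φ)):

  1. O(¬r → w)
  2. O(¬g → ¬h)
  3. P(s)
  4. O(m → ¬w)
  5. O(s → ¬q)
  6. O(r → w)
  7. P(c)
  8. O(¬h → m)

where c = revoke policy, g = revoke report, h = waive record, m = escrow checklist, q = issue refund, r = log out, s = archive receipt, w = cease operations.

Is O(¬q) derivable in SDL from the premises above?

Premise 5 is O(s → ¬q), but O(s) is not derivable from the premises (the permission P(s) asserts only ¬O(¬s), not O(s)), so it does not yield O(¬q).
No other premise forces O(¬q). An ideal world satisfying every premise can still have ¬q false, so O(¬q) is not derivable.

No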